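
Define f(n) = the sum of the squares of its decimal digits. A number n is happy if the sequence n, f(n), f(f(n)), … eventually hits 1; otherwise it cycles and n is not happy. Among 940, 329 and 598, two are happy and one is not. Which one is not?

598

940: 940 → 97 → 130 → 10 → 1  — reaches 1 (happy)
329: 329 → 94 → 97 → 130 → 10 → 1  — reaches 1 (happy)
598: 598 → 170 → 50 → 25 → 29 → 85 → 89 → 145 → 42 → 20 → 4 → 16 → 37 → 58 → 89  — repeats 89 (not happy)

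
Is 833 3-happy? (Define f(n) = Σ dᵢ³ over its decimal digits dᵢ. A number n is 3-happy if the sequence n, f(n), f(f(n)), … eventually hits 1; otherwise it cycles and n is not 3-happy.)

not 3-happy

833 → 8³ + 3³ + 3³ = 566
566 → 5³ + 6³ + 6³ = 557
557 → 5³ + 5³ + 7³ = 593
593 → 5³ + 9³ + 3³ = 881
881 → 8³ + 8³ + 1³ = 1025
1025 → 1³ + 0³ + 2³ + 5³ = 134
134 → 1³ + 3³ + 4³ = 92
92 → 9³ + 2³ = 737
737 → 7³ + 3³ + 7³ = 713
713 → 7³ + 1³ + 3³ = 371
371 → 3³ + 7³ + 1³ = 371  — 371 already seen; the sequence cycles without reaching 1.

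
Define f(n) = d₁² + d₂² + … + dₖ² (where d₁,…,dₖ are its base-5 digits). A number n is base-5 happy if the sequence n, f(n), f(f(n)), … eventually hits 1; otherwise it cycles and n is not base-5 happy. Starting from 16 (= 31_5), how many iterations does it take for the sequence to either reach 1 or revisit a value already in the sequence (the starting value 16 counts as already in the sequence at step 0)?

16 = (3,1)_5 → 10
10 = (2,0)_5 → 4
4 = (4)_5 → 16  — 16 repeats.
That took 3 steps.

3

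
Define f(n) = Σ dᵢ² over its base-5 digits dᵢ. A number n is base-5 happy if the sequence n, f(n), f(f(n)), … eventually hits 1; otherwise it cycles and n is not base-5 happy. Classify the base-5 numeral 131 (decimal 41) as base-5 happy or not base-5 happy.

base-5 happy

41 = (1,3,1)_5 → 1² + 3² + 1² = 1 + 9 + 1 = 11
11 = (2,1)_5 → 2² + 1² = 4 + 1 = 5
5 = (1,0)_5 → 1² + 0² = 1 + 0 = 1  — reached 1.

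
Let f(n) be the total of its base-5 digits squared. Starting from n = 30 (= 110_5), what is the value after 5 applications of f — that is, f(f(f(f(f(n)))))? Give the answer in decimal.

30 = (1,1,0)_5 → 1² + 1² + 0² = 1 + 1 + 0 = 2
2 = (2)_5 → 2² = 4
4 = (4)_5 → 4² = 16
16 = (3,1)_5 → 3² + 1² = 9 + 1 = 10
10 = (2,0)_5 → 2² + 0² = 4 + 0 = 4

4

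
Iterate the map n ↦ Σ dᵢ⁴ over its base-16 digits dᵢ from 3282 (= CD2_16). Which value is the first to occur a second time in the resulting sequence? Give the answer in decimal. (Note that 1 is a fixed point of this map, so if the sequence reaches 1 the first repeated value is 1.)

3282 = (12,13,2)_16 → 12⁴ + 13⁴ + 2⁴ = 49313
49313 = (12,0,10,1)_16 → 12⁴ + 0⁴ + 10⁴ + 1⁴ = 30737
30737 = (7,8,1,1)_16 → 7⁴ + 8⁴ + 1⁴ + 1⁴ = 6499
6499 = (1,9,6,3)_16 → 1⁴ + 9⁴ + 6⁴ + 3⁴ = 7939
7939 = (1,15,0,3)_16 → 1⁴ + 15⁴ + 0⁴ + 3⁴ = 50707
50707 = (12,6,1,3)_16 → 12⁴ + 6⁴ + 1⁴ + 3⁴ = 22114
22114 = (5,6,6,2)_16 → 5⁴ + 6⁴ + 6⁴ + 2⁴ = 3233
3233 = (12,10,1)_16 → 12⁴ + 10⁴ + 1⁴ = 30737  — 30737 already appeared earlier.

30737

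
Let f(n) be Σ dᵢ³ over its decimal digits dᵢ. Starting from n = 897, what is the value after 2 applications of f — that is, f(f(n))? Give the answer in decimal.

897 → 1584
1584 → 702

702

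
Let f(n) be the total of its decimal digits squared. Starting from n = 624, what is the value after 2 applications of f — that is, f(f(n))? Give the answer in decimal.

61

624 → 6² + 2² + 4² = 56
56 → 5² + 6² = 61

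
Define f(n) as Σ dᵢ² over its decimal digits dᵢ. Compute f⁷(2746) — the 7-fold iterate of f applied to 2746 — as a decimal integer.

89

2746 → 2² + 7² + 4² + 6² = 105
105 → 1² + 0² + 5² = 26
26 → 2² + 6² = 40
40 → 4² + 0² = 16
16 → 1² + 6² = 37
37 → 3² + 7² = 58
58 → 5² + 8² = 89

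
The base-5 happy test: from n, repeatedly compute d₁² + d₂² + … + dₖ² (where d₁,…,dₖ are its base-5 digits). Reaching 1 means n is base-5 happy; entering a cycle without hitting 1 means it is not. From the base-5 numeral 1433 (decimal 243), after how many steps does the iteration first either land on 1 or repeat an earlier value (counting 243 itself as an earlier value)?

243 = (1,4,3,3)_5 → 1² + 4² + 3² + 3² = 1 + 16 + 9 + 9 = 35
35 = (1,2,0)_5 → 1² + 2² + 0² = 1 + 4 + 0 = 5
5 = (1,0)_5 → 1² + 0² = 1 + 0 = 1  — reached 1.
That took 3 steps.

3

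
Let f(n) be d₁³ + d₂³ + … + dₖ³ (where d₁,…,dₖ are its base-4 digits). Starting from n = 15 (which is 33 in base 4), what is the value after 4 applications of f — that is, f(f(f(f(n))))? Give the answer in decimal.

15 = (3,3)_4 → 54
54 = (3,1,2)_4 → 36
36 = (2,1,0)_4 → 9
9 = (2,1)_4 → 9

9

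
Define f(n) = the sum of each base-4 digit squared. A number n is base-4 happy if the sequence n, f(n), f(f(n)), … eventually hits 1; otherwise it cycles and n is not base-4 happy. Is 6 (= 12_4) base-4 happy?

6 = (1,2)_4 → 1² + 2² = 5
5 = (1,1)_4 → 1² + 1² = 2
2 = (2)_4 → 2² = 4
4 = (1,0)_4 → 1² + 0² = 1  — reached 1.

base-4 happy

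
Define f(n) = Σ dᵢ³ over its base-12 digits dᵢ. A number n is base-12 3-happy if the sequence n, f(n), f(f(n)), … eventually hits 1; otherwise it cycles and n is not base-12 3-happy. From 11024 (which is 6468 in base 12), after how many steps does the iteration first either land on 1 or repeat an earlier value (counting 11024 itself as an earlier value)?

15

11024 = (6,4,6,8)_12 → 6³ + 4³ + 6³ + 8³ = 1008
1008 = (7,0,0)_12 → 7³ + 0³ + 0³ = 343
343 = (2,4,7)_12 → 2³ + 4³ + 7³ = 415
415 = (2,10,7)_12 → 2³ + 10³ + 7³ = 1351
1351 = (9,4,7)_12 → 9³ + 4³ + 7³ = 1136
1136 = (7,10,8)_12 → 7³ + 10³ + 8³ = 1855
1855 = (1,0,10,7)_12 → 1³ + 0³ + 10³ + 7³ = 1344
1344 = (9,4,0)_12 → 9³ + 4³ + 0³ = 793
793 = (5,6,1)_12 → 5³ + 6³ + 1³ = 342
342 = (2,4,6)_12 → 2³ + 4³ + 6³ = 288
288 = (2,0,0)_12 → 2³ + 0³ + 0³ = 8
8 = (8)_12 → 8³ = 512
512 = (3,6,8)_12 → 3³ + 6³ + 8³ = 755
755 = (5,2,11)_12 → 5³ + 2³ + 11³ = 1464
1464 = (10,2,0)_12 → 10³ + 2³ + 0³ = 1008  — 1008 repeats.
That took 15 steps.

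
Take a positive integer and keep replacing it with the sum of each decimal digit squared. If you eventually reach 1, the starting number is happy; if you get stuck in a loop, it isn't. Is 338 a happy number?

happy

338 → 3² + 3² + 8² = 9 + 9 + 64 = 82
82 → 8² + 2² = 64 + 4 = 68
68 → 6² + 8² = 36 + 64 = 100
100 → 1² + 0² + 0² = 1 + 0 + 0 = 1  — reached 1.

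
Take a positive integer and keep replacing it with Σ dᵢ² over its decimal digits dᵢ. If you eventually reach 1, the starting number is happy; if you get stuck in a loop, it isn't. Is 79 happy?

happy

79 → 7² + 9² = 49 + 81 = 130
130 → 1² + 3² + 0² = 1 + 9 + 0 = 10
10 → 1² + 0² = 1 + 0 = 1  — reached 1.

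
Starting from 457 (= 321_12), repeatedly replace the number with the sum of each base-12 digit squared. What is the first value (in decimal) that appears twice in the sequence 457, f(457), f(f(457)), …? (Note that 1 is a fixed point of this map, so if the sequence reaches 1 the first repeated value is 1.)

457 = (3,2,1)_12 → 3² + 2² + 1² = 9 + 4 + 1 = 14
14 = (1,2)_12 → 1² + 2² = 1 + 4 = 5
5 = (5)_12 → 5² = 25
25 = (2,1)_12 → 2² + 1² = 4 + 1 = 5  — 5 already appeared earlier.

5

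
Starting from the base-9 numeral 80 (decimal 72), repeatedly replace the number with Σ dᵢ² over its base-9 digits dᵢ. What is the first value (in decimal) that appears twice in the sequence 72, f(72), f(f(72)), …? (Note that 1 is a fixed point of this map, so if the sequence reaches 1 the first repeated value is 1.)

50

72 = (8,0)_9 → 64
64 = (7,1)_9 → 50
50 = (5,5)_9 → 50  — 50 already appeared earlier.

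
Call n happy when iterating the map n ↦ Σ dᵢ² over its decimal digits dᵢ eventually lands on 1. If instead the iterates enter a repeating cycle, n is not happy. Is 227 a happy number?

227 → 2² + 2² + 7² = 4 + 4 + 49 = 57
57 → 5² + 7² = 25 + 49 = 74
74 → 7² + 4² = 49 + 16 = 65
65 → 6² + 5² = 36 + 25 = 61
61 → 6² + 1² = 36 + 1 = 37
37 → 3² + 7² = 9 + 49 = 58
58 → 5² + 8² = 25 + 64 = 89
89 → 8² + 9² = 64 + 81 = 145
145 → 1² + 4² + 5² = 1 + 16 + 25 = 42
42 → 4² + 2² = 16 + 4 = 20
20 → 2² + 0² = 4 + 0 = 4
4 → 4² = 16
16 → 1² + 6² = 1 + 36 = 37  — 37 already seen; the sequence cycles without reaching 1.

not happy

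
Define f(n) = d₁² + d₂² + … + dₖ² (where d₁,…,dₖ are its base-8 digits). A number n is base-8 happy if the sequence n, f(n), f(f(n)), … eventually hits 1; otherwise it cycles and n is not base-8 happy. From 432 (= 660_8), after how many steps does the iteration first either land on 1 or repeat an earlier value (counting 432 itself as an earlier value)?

5

432 = (6,6,0)_8 → 72
72 = (1,1,0)_8 → 2
2 = (2)_8 → 4
4 = (4)_8 → 16
16 = (2,0)_8 → 4  — 4 repeats.
That took 5 steps.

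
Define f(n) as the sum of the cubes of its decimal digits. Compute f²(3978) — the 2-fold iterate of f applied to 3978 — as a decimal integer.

3978 → 3³ + 9³ + 7³ + 8³ = 27 + 729 + 343 + 512 = 1611
1611 → 1³ + 6³ + 1³ + 1³ = 1 + 216 + 1 + 1 = 219

219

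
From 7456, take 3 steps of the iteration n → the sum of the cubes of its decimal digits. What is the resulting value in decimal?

1459

7456 → 7³ + 4³ + 5³ + 6³ = 343 + 64 + 125 + 216 = 748
748 → 7³ + 4³ + 8³ = 343 + 64 + 512 = 919
919 → 9³ + 1³ + 9³ = 729 + 1 + 729 = 1459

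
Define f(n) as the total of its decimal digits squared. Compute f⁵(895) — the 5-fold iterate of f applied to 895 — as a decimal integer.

895 → 170
170 → 50
50 → 25
25 → 29
29 → 85

85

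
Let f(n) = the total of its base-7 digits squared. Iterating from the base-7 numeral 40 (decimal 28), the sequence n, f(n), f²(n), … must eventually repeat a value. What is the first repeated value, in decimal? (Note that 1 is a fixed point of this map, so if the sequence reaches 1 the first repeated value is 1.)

28 = (4,0)_7 → 4² + 0² = 16 + 0 = 16
16 = (2,2)_7 → 2² + 2² = 4 + 4 = 8
8 = (1,1)_7 → 1² + 1² = 1 + 1 = 2
2 = (2)_7 → 2² = 4
4 = (4)_7 → 4² = 16  — 16 already appeared earlier.

16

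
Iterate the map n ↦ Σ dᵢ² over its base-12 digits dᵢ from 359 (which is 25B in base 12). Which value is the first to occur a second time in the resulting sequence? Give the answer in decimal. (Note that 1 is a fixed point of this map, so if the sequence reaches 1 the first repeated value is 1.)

100

359 = (2,5,11)_12 → 2² + 5² + 11² = 4 + 25 + 121 = 150
150 = (1,0,6)_12 → 1² + 0² + 6² = 1 + 0 + 36 = 37
37 = (3,1)_12 → 3² + 1² = 9 + 1 = 10
10 = (10)_12 → 10² = 100
100 = (8,4)_12 → 8² + 4² = 64 + 16 = 80
80 = (6,8)_12 → 6² + 8² = 36 + 64 = 100  — 100 already appeared earlier.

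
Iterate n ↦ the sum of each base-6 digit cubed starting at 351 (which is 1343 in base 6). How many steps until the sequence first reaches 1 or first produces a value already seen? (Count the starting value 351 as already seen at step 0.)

351 = (1,3,4,3)_6 → 119
119 = (3,1,5)_6 → 153
153 = (4,1,3)_6 → 92
92 = (2,3,2)_6 → 43
43 = (1,1,1)_6 → 3
3 = (3)_6 → 27
27 = (4,3)_6 → 91
91 = (2,3,1)_6 → 36
36 = (1,0,0)_6 → 1  — reached 1.
That took 9 steps.

9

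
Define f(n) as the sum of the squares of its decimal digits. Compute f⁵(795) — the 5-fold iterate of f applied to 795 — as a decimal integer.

795 → 7² + 9² + 5² = 49 + 81 + 25 = 155
155 → 1² + 5² + 5² = 1 + 25 + 25 = 51
51 → 5² + 1² = 25 + 1 = 26
26 → 2² + 6² = 4 + 36 = 40
40 → 4² + 0² = 16 + 0 = 16

16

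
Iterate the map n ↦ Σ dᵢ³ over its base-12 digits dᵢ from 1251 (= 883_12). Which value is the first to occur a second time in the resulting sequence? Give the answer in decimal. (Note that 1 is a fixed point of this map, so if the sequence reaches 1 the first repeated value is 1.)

1

1251 = (8,8,3)_12 → 1051
1051 = (7,3,7)_12 → 713
713 = (4,11,5)_12 → 1520
1520 = (10,6,8)_12 → 1728
1728 = (1,0,0,0)_12 → 1  — reached the fixed point 1.
1 → 1, so 1 is the first repeated value.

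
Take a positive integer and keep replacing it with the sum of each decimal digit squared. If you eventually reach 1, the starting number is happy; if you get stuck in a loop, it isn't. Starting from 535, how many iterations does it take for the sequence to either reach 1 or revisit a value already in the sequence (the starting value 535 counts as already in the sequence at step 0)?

535 → 5² + 3² + 5² = 25 + 9 + 25 = 59
59 → 5² + 9² = 25 + 81 = 106
106 → 1² + 0² + 6² = 1 + 0 + 36 = 37
37 → 3² + 7² = 9 + 49 = 58
58 → 5² + 8² = 25 + 64 = 89
89 → 8² + 9² = 64 + 81 = 145
145 → 1² + 4² + 5² = 1 + 16 + 25 = 42
42 → 4² + 2² = 16 + 4 = 20
20 → 2² + 0² = 4 + 0 = 4
4 → 4² = 16
16 → 1² + 6² = 1 + 36 = 37  — 37 repeats.
That took 11 steps.

11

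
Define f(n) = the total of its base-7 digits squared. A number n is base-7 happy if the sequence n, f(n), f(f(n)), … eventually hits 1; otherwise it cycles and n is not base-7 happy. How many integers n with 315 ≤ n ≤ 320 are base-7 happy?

315: 315 → 45 → 45  — not base-7 happy
316: 316 → 46 → 52 → 10 → 10  — not base-7 happy
317: 317 → 49 → 1  — base-7 happy
318: 318 → 54 → 26 → 34 → 52 → 10 → 10  — not base-7 happy
319: 319 → 61 → 27 → 45 → 45  — not base-7 happy
320: 320 → 70 → 10 → 10  — not base-7 happy
base-7 happy: 317

1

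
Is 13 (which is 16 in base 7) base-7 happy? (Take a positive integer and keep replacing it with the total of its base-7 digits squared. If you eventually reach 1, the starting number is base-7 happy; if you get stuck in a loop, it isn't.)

13 = (1,6)_7 → 1² + 6² = 1 + 36 = 37
37 = (5,2)_7 → 5² + 2² = 25 + 4 = 29
29 = (4,1)_7 → 4² + 1² = 16 + 1 = 17
17 = (2,3)_7 → 2² + 3² = 4 + 9 = 13  — 13 already seen; the sequence cycles without reaching 1.

not base-7 happy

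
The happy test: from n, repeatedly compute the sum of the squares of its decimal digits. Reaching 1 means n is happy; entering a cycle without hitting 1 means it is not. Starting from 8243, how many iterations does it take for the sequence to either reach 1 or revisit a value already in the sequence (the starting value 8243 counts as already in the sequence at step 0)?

8243 → 8² + 2² + 4² + 3² = 64 + 4 + 16 + 9 = 93
93 → 9² + 3² = 81 + 9 = 90
90 → 9² + 0² = 81 + 0 = 81
81 → 8² + 1² = 64 + 1 = 65
65 → 6² + 5² = 36 + 25 = 61
61 → 6² + 1² = 36 + 1 = 37
37 → 3² + 7² = 9 + 49 = 58
58 → 5² + 8² = 25 + 64 = 89
89 → 8² + 9² = 64 + 81 = 145
145 → 1² + 4² + 5² = 1 + 16 + 25 = 42
42 → 4² + 2² = 16 + 4 = 20
20 → 2² + 0² = 4 + 0 = 4
4 → 4² = 16
16 → 1² + 6² = 1 + 36 = 37  — 37 repeats.
That took 14 steps.

14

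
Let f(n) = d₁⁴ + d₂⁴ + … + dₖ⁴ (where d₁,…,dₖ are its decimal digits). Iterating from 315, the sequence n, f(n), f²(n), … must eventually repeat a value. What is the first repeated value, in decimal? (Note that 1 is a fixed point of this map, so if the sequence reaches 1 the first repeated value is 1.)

315 → 707
707 → 4802
4802 → 4368
4368 → 5729
5729 → 9603
9603 → 7938
7938 → 13139
13139 → 6725
6725 → 4338
4338 → 4514
4514 → 1138
1138 → 4179
4179 → 9219
9219 → 13139  — 13139 already appeared earlier.

13139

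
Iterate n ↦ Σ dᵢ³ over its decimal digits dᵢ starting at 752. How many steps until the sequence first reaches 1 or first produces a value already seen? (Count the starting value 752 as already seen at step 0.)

752 → 7³ + 5³ + 2³ = 343 + 125 + 8 = 476
476 → 4³ + 7³ + 6³ = 64 + 343 + 216 = 623
623 → 6³ + 2³ + 3³ = 216 + 8 + 27 = 251
251 → 2³ + 5³ + 1³ = 8 + 125 + 1 = 134
134 → 1³ + 3³ + 4³ = 1 + 27 + 64 = 92
92 → 9³ + 2³ = 729 + 8 = 737
737 → 7³ + 3³ + 7³ = 343 + 27 + 343 = 713
713 → 7³ + 1³ + 3³ = 343 + 1 + 27 = 371
371 → 3³ + 7³ + 1³ = 27 + 343 + 1 = 371  — 371 repeats.
That took 9 steps.

9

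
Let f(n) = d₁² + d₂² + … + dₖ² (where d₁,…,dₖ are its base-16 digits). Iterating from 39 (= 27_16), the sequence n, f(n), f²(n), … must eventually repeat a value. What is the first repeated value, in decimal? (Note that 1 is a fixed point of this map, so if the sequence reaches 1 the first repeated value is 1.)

1

39 = (2,7)_16 → 2² + 7² = 53
53 = (3,5)_16 → 3² + 5² = 34
34 = (2,2)_16 → 2² + 2² = 8
8 = (8)_16 → 8² = 64
64 = (4,0)_16 → 4² + 0² = 16
16 = (1,0)_16 → 1² + 0² = 1  — reached the fixed point 1.
1 → 1, so 1 is the first repeated value.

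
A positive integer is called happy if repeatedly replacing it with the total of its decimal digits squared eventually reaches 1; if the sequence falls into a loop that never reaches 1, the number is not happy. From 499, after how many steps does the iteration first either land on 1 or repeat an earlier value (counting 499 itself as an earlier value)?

499 → 4² + 9² + 9² = 16 + 81 + 81 = 178
178 → 1² + 7² + 8² = 1 + 49 + 64 = 114
114 → 1² + 1² + 4² = 1 + 1 + 16 = 18
18 → 1² + 8² = 1 + 64 = 65
65 → 6² + 5² = 36 + 25 = 61
61 → 6² + 1² = 36 + 1 = 37
37 → 3² + 7² = 9 + 49 = 58
58 → 5² + 8² = 25 + 64 = 89
89 → 8² + 9² = 64 + 81 = 145
145 → 1² + 4² + 5² = 1 + 16 + 25 = 42
42 → 4² + 2² = 16 + 4 = 20
20 → 2² + 0² = 4 + 0 = 4
4 → 4² = 16
16 → 1² + 6² = 1 + 36 = 37  — 37 repeats.
That took 14 steps.

14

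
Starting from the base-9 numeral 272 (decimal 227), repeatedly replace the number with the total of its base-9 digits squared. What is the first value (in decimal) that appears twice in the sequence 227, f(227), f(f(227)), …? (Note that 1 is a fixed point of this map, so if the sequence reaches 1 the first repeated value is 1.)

227 = (2,7,2)_9 → 2² + 7² + 2² = 4 + 49 + 4 = 57
57 = (6,3)_9 → 6² + 3² = 36 + 9 = 45
45 = (5,0)_9 → 5² + 0² = 25 + 0 = 25
25 = (2,7)_9 → 2² + 7² = 4 + 49 = 53
53 = (5,8)_9 → 5² + 8² = 25 + 64 = 89
89 = (1,0,8)_9 → 1² + 0² + 8² = 1 + 0 + 64 = 65
65 = (7,2)_9 → 7² + 2² = 49 + 4 = 53  — 53 already appeared earlier.

53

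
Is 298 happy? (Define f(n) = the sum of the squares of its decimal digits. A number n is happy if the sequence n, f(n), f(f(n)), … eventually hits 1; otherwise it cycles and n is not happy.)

not happy

298 → 2² + 9² + 8² = 4 + 81 + 64 = 149
149 → 1² + 4² + 9² = 1 + 16 + 81 = 98
98 → 9² + 8² = 81 + 64 = 145
145 → 1² + 4² + 5² = 1 + 16 + 25 = 42
42 → 4² + 2² = 16 + 4 = 20
20 → 2² + 0² = 4 + 0 = 4
4 → 4² = 16
16 → 1² + 6² = 1 + 36 = 37
37 → 3² + 7² = 9 + 49 = 58
58 → 5² + 8² = 25 + 64 = 89
89 → 8² + 9² = 64 + 81 = 145  — 145 already seen; the sequence cycles without reaching 1.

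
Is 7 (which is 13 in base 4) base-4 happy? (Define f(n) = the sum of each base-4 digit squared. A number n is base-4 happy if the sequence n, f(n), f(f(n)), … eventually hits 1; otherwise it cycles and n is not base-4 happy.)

7 = (1,3)_4 → 10
10 = (2,2)_4 → 8
8 = (2,0)_4 → 4
4 = (1,0)_4 → 1  — reached 1.

base-4 happy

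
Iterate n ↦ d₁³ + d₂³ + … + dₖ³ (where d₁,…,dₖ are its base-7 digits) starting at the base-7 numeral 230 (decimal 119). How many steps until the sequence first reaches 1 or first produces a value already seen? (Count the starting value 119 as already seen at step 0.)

10

119 = (2,3,0)_7 → 2³ + 3³ + 0³ = 35
35 = (5,0)_7 → 5³ + 0³ = 125
125 = (2,3,6)_7 → 2³ + 3³ + 6³ = 251
251 = (5,0,6)_7 → 5³ + 0³ + 6³ = 341
341 = (6,6,5)_7 → 6³ + 6³ + 5³ = 557
557 = (1,4,2,4)_7 → 1³ + 4³ + 2³ + 4³ = 137
137 = (2,5,4)_7 → 2³ + 5³ + 4³ = 197
197 = (4,0,1)_7 → 4³ + 0³ + 1³ = 65
65 = (1,2,2)_7 → 1³ + 2³ + 2³ = 17
17 = (2,3)_7 → 2³ + 3³ = 35  — 35 repeats.
That took 10 steps.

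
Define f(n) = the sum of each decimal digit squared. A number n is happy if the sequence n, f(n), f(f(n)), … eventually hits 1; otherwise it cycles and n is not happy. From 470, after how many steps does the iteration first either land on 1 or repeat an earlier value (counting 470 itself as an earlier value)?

470 → 4² + 7² + 0² = 16 + 49 + 0 = 65
65 → 6² + 5² = 36 + 25 = 61
61 → 6² + 1² = 36 + 1 = 37
37 → 3² + 7² = 9 + 49 = 58
58 → 5² + 8² = 25 + 64 = 89
89 → 8² + 9² = 64 + 81 = 145
145 → 1² + 4² + 5² = 1 + 16 + 25 = 42
42 → 4² + 2² = 16 + 4 = 20
20 → 2² + 0² = 4 + 0 = 4
4 → 4² = 16
16 → 1² + 6² = 1 + 36 = 37  — 37 repeats.
That took 11 steps.

11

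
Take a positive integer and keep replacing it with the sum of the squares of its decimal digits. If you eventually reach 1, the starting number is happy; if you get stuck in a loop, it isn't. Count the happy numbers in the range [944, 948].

1

944: 944 → 113 → 11 → 2 → 4 → 16 → 37 → 58 → 89 → 145 → 42 → 20 → 4  — not happy
945: 945 → 122 → 9 → 81 → 65 → 61 → 37 → 58 → 89 → 145 → 42 → 20 → 4 → 16 → 37  — not happy
946: 946 → 133 → 19 → 82 → 68 → 100 → 1  — happy
947: 947 → 146 → 53 → 34 → 25 → 29 → 85 → 89 → 145 → 42 → 20 → 4 → 16 → 37 → 58 → 89  — not happy
948: 948 → 161 → 38 → 73 → 58 → 89 → 145 → 42 → 20 → 4 → 16 → 37 → 58  — not happy
happy: 946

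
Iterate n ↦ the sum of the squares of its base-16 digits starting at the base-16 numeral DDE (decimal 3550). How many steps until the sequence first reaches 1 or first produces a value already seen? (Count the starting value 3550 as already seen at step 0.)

9

3550 = (13,13,14)_16 → 534
534 = (2,1,6)_16 → 41
41 = (2,9)_16 → 85
85 = (5,5)_16 → 50
50 = (3,2)_16 → 13
13 = (13)_16 → 169
169 = (10,9)_16 → 181
181 = (11,5)_16 → 146
146 = (9,2)_16 → 85  — 85 repeats.
That took 9 steps.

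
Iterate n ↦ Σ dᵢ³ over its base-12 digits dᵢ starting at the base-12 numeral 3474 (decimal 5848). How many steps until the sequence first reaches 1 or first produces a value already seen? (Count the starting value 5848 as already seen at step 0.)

9

5848 = (3,4,7,4)_12 → 3³ + 4³ + 7³ + 4³ = 498
498 = (3,5,6)_12 → 3³ + 5³ + 6³ = 368
368 = (2,6,8)_12 → 2³ + 6³ + 8³ = 736
736 = (5,1,4)_12 → 5³ + 1³ + 4³ = 190
190 = (1,3,10)_12 → 1³ + 3³ + 10³ = 1028
1028 = (7,1,8)_12 → 7³ + 1³ + 8³ = 856
856 = (5,11,4)_12 → 5³ + 11³ + 4³ = 1520
1520 = (10,6,8)_12 → 10³ + 6³ + 8³ = 1728
1728 = (1,0,0,0)_12 → 1³ + 0³ + 0³ + 0³ = 1  — reached 1.
That took 9 steps.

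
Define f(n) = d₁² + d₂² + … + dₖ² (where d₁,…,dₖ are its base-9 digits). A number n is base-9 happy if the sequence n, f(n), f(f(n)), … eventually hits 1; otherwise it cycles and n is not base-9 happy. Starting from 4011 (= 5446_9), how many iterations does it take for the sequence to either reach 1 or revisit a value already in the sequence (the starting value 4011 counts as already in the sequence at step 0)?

4011 = (5,4,4,6)_9 → 5² + 4² + 4² + 6² = 93
93 = (1,1,3)_9 → 1² + 1² + 3² = 11
11 = (1,2)_9 → 1² + 2² = 5
5 = (5)_9 → 5² = 25
25 = (2,7)_9 → 2² + 7² = 53
53 = (5,8)_9 → 5² + 8² = 89
89 = (1,0,8)_9 → 1² + 0² + 8² = 65
65 = (7,2)_9 → 7² + 2² = 53  — 53 repeats.
That took 8 steps.

8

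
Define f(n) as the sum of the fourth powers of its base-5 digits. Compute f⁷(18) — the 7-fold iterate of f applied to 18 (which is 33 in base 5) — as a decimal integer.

18 = (3,3)_5 → 3⁴ + 3⁴ = 162
162 = (1,1,2,2)_5 → 1⁴ + 1⁴ + 2⁴ + 2⁴ = 34
34 = (1,1,4)_5 → 1⁴ + 1⁴ + 4⁴ = 258
258 = (2,0,1,3)_5 → 2⁴ + 0⁴ + 1⁴ + 3⁴ = 98
98 = (3,4,3)_5 → 3⁴ + 4⁴ + 3⁴ = 418
418 = (3,1,3,3)_5 → 3⁴ + 1⁴ + 3⁴ + 3⁴ = 244
244 = (1,4,3,4)_5 → 1⁴ + 4⁴ + 3⁴ + 4⁴ = 594

594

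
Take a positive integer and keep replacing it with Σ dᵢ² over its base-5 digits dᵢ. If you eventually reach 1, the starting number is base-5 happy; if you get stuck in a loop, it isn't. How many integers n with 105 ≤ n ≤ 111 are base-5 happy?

1

105: 105 → 17 → 13 → 13  — not base-5 happy
106: 106 → 18 → 18  — not base-5 happy
107: 107 → 21 → 17 → 13 → 13  — not base-5 happy
108: 108 → 26 → 2 → 4 → 16 → 10 → 4  — not base-5 happy
109: 109 → 33 → 11 → 5 → 1  — base-5 happy
110: 110 → 20 → 16 → 10 → 4 → 16  — not base-5 happy
111: 111 → 21 → 17 → 13 → 13  — not base-5 happy
base-5 happy: 109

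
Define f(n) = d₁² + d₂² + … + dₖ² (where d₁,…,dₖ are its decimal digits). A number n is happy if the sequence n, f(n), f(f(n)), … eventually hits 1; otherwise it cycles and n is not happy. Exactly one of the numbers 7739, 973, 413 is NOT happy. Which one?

413

7739: 7739 → 188 → 129 → 86 → 100 → 1  — reaches 1 (happy)
973: 973 → 139 → 91 → 82 → 68 → 100 → 1  — reaches 1 (happy)
413: 413 → 26 → 40 → 16 → 37 → 58 → 89 → 145 → 42 → 20 → 4 → 16  — repeats 16 (not happy)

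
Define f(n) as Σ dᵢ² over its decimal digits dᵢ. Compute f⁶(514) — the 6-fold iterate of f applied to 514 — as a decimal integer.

58

514 → 5² + 1² + 4² = 25 + 1 + 16 = 42
42 → 4² + 2² = 16 + 4 = 20
20 → 2² + 0² = 4 + 0 = 4
4 → 4² = 16
16 → 1² + 6² = 1 + 36 = 37
37 → 3² + 7² = 9 + 49 = 58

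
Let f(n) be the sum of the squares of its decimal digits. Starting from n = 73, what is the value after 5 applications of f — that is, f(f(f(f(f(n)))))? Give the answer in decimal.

73 → 7² + 3² = 58
58 → 5² + 8² = 89
89 → 8² + 9² = 145
145 → 1² + 4² + 5² = 42
42 → 4² + 2² = 20

20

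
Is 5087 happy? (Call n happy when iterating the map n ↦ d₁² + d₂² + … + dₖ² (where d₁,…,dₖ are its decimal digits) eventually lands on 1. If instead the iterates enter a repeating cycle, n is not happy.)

not happy

5087 → 138
138 → 74
74 → 65
65 → 61
61 → 37
37 → 58
58 → 89
89 → 145
145 → 42
42 → 20
20 → 4
4 → 16
16 → 37  — 37 already seen; the sequence cycles without reaching 1.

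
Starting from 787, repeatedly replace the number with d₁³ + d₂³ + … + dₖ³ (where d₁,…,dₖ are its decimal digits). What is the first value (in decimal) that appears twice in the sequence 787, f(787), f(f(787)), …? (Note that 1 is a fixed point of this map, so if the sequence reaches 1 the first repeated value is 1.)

787 → 7³ + 8³ + 7³ = 1198
1198 → 1³ + 1³ + 9³ + 8³ = 1243
1243 → 1³ + 2³ + 4³ + 3³ = 100
100 → 1³ + 0³ + 0³ = 1  — reached the fixed point 1.
1 → 1, so 1 is the first repeated value.

1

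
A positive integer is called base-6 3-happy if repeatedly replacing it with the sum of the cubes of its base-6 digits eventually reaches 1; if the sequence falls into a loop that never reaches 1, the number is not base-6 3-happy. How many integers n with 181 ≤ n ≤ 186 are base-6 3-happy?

181: 181 → 126 → 54 → 28 → 128 → 62 → 73 → 9 → 28  — not base-6 3-happy
182: 182 → 133 → 92 → 43 → 3 → 27 → 91 → 36 → 1  — base-6 3-happy
183: 183 → 152 → 73 → 9 → 28 → 128 → 62 → 73  — not base-6 3-happy
184: 184 → 189 → 153 → 92 → 43 → 3 → 27 → 91 → 36 → 1  — base-6 3-happy
185: 185 → 250 → 190 → 190  — not base-6 3-happy
186: 186 → 126 → 54 → 28 → 128 → 62 → 73 → 9 → 28  — not base-6 3-happy
base-6 3-happy: 182, 184

2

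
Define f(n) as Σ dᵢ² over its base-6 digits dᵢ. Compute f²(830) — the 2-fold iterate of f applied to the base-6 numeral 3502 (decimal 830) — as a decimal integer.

5

830 = (3,5,0,2)_6 → 38
38 = (1,0,2)_6 → 5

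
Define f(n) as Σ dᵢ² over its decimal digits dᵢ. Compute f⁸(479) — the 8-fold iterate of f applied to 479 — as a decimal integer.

145

479 → 4² + 7² + 9² = 146
146 → 1² + 4² + 6² = 53
53 → 5² + 3² = 34
34 → 3² + 4² = 25
25 → 2² + 5² = 29
29 → 2² + 9² = 85
85 → 8² + 5² = 89
89 → 8² + 9² = 145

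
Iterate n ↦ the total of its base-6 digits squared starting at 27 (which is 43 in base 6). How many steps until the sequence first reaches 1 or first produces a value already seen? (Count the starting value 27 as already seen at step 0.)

27 = (4,3)_6 → 4² + 3² = 16 + 9 = 25
25 = (4,1)_6 → 4² + 1² = 16 + 1 = 17
17 = (2,5)_6 → 2² + 5² = 4 + 25 = 29
29 = (4,5)_6 → 4² + 5² = 16 + 25 = 41
41 = (1,0,5)_6 → 1² + 0² + 5² = 1 + 0 + 25 = 26
26 = (4,2)_6 → 4² + 2² = 16 + 4 = 20
20 = (3,2)_6 → 3² + 2² = 9 + 4 = 13
13 = (2,1)_6 → 2² + 1² = 4 + 1 = 5
5 = (5)_6 → 5² = 25  — 25 repeats.
That took 9 steps.

9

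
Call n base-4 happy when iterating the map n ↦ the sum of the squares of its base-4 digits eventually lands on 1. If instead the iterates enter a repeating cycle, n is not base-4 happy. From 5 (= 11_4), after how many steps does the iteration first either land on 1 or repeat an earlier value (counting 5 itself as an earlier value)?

3

5 = (1,1)_4 → 1² + 1² = 1 + 1 = 2
2 = (2)_4 → 2² = 4
4 = (1,0)_4 → 1² + 0² = 1 + 0 = 1  — reached 1.
That took 3 steps.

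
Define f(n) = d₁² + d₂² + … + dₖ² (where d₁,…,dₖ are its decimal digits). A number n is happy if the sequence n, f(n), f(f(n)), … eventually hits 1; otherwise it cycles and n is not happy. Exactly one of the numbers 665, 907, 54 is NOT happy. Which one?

54

665: 665 → 97 → 130 → 10 → 1  — reaches 1 (happy)
907: 907 → 130 → 10 → 1  — reaches 1 (happy)
54: 54 → 41 → 17 → 50 → 25 → 29 → 85 → 89 → 145 → 42 → 20 → 4 → 16 → 37 → 58 → 89  — repeats 89 (not happy)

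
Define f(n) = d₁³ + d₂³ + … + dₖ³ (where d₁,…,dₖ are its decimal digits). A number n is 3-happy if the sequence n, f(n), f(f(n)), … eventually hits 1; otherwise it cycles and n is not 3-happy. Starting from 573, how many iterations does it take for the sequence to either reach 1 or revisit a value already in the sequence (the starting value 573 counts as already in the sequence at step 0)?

7

573 → 495
495 → 918
918 → 1242
1242 → 81
81 → 513
513 → 153
153 → 153  — 153 repeats.
That took 7 steps.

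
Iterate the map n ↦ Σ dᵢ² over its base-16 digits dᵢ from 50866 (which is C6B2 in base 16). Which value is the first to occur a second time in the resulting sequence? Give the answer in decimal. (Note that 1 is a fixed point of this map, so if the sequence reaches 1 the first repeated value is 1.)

50866 = (12,6,11,2)_16 → 12² + 6² + 11² + 2² = 305
305 = (1,3,1)_16 → 1² + 3² + 1² = 11
11 = (11)_16 → 11² = 121
121 = (7,9)_16 → 7² + 9² = 130
130 = (8,2)_16 → 8² + 2² = 68
68 = (4,4)_16 → 4² + 4² = 32
32 = (2,0)_16 → 2² + 0² = 4
4 = (4)_16 → 4² = 16
16 = (1,0)_16 → 1² + 0² = 1  — reached the fixed point 1.
1 → 1, so 1 is the first repeated value.

1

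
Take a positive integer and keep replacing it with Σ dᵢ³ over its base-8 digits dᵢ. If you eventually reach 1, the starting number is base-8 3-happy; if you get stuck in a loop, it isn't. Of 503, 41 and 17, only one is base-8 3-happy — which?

503: 503 → 902 → 433 → 433  — repeats 433 (not base-8 3-happy)
41: 41 → 126 → 560 → 217 → 55 → 559 → 469 → 476 → 434 → 440 → 559  — repeats 559 (not base-8 3-happy)
17: 17 → 9 → 2 → 8 → 1  — reaches 1 (base-8 3-happy)

17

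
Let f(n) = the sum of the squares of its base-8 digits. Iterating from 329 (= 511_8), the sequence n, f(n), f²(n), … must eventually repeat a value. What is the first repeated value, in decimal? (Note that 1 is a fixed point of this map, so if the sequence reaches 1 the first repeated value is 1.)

329 = (5,1,1)_8 → 5² + 1² + 1² = 27
27 = (3,3)_8 → 3² + 3² = 18
18 = (2,2)_8 → 2² + 2² = 8
8 = (1,0)_8 → 1² + 0² = 1  — reached the fixed point 1.
1 → 1, so 1 is the first repeated value.

1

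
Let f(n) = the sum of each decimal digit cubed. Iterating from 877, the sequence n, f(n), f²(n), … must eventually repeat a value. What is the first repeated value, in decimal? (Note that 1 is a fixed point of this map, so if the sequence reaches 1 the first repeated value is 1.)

1

877 → 8³ + 7³ + 7³ = 1198
1198 → 1³ + 1³ + 9³ + 8³ = 1243
1243 → 1³ + 2³ + 4³ + 3³ = 100
100 → 1³ + 0³ + 0³ = 1  — reached the fixed point 1.
1 → 1, so 1 is the first repeated value.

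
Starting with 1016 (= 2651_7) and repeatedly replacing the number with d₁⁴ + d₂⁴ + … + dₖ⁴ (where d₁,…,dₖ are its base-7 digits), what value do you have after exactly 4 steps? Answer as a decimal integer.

1938

1016 = (2,6,5,1)_7 → 2⁴ + 6⁴ + 5⁴ + 1⁴ = 16 + 1296 + 625 + 1 = 1938
1938 = (5,4,3,6)_7 → 5⁴ + 4⁴ + 3⁴ + 6⁴ = 625 + 256 + 81 + 1296 = 2258
2258 = (6,4,0,4)_7 → 6⁴ + 4⁴ + 0⁴ + 4⁴ = 1296 + 256 + 0 + 256 = 1808
1808 = (5,1,6,2)_7 → 5⁴ + 1⁴ + 6⁴ + 2⁴ = 625 + 1 + 1296 + 16 = 1938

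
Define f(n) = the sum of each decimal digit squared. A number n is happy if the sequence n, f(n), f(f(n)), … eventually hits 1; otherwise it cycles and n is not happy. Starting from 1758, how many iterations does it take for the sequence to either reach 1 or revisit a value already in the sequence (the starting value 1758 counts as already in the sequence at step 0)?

1758 → 1² + 7² + 5² + 8² = 139
139 → 1² + 3² + 9² = 91
91 → 9² + 1² = 82
82 → 8² + 2² = 68
68 → 6² + 8² = 100
100 → 1² + 0² + 0² = 1  — reached 1.
That took 6 steps.

6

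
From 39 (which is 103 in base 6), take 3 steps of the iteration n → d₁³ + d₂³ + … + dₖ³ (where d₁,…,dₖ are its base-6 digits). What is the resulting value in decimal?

39 = (1,0,3)_6 → 1³ + 0³ + 3³ = 28
28 = (4,4)_6 → 4³ + 4³ = 128
128 = (3,3,2)_6 → 3³ + 3³ + 2³ = 62

62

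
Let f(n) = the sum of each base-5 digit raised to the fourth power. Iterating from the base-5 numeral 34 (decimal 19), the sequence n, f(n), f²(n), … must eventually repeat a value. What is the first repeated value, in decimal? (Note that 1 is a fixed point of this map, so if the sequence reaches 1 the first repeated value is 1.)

19 = (3,4)_5 → 3⁴ + 4⁴ = 337
337 = (2,3,2,2)_5 → 2⁴ + 3⁴ + 2⁴ + 2⁴ = 129
129 = (1,0,0,4)_5 → 1⁴ + 0⁴ + 0⁴ + 4⁴ = 257
257 = (2,0,1,2)_5 → 2⁴ + 0⁴ + 1⁴ + 2⁴ = 33
33 = (1,1,3)_5 → 1⁴ + 1⁴ + 3⁴ = 83
83 = (3,1,3)_5 → 3⁴ + 1⁴ + 3⁴ = 163
163 = (1,1,2,3)_5 → 1⁴ + 1⁴ + 2⁴ + 3⁴ = 99
99 = (3,4,4)_5 → 3⁴ + 4⁴ + 4⁴ = 593
593 = (4,3,3,3)_5 → 4⁴ + 3⁴ + 3⁴ + 3⁴ = 499
499 = (3,4,4,4)_5 → 3⁴ + 4⁴ + 4⁴ + 4⁴ = 849
849 = (1,1,3,4,4)_5 → 1⁴ + 1⁴ + 3⁴ + 4⁴ + 4⁴ = 595
595 = (4,3,4,0)_5 → 4⁴ + 3⁴ + 4⁴ + 0⁴ = 593  — 593 already appeared earlier.

593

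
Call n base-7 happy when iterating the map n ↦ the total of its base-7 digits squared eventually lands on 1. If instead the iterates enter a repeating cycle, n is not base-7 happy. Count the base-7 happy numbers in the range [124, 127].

1

124: 124 → 38 → 34 → 52 → 10 → 10  — not base-7 happy
125: 125 → 49 → 1  — base-7 happy
126: 126 → 20 → 40 → 50 → 2 → 4 → 16 → 8 → 2  — not base-7 happy
127: 127 → 21 → 9 → 5 → 25 → 25  — not base-7 happy
base-7 happy: 125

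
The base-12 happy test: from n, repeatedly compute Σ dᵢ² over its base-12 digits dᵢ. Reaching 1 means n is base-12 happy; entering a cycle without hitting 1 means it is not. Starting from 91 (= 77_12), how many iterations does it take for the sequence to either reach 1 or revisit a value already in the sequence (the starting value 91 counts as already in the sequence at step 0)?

8

91 = (7,7)_12 → 7² + 7² = 49 + 49 = 98
98 = (8,2)_12 → 8² + 2² = 64 + 4 = 68
68 = (5,8)_12 → 5² + 8² = 25 + 64 = 89
89 = (7,5)_12 → 7² + 5² = 49 + 25 = 74
74 = (6,2)_12 → 6² + 2² = 36 + 4 = 40
40 = (3,4)_12 → 3² + 4² = 9 + 16 = 25
25 = (2,1)_12 → 2² + 1² = 4 + 1 = 5
5 = (5)_12 → 5² = 25  — 25 repeats.
That took 8 steps.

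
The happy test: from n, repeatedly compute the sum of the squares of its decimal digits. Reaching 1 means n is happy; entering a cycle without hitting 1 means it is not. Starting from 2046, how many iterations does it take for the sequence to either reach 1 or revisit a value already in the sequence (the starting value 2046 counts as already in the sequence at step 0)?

2046 → 2² + 0² + 4² + 6² = 56
56 → 5² + 6² = 61
61 → 6² + 1² = 37
37 → 3² + 7² = 58
58 → 5² + 8² = 89
89 → 8² + 9² = 145
145 → 1² + 4² + 5² = 42
42 → 4² + 2² = 20
20 → 2² + 0² = 4
4 → 4² = 16
16 → 1² + 6² = 37  — 37 repeats.
That took 11 steps.

11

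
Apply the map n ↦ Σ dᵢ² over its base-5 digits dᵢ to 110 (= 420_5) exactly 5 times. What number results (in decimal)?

110 = (4,2,0)_5 → 4² + 2² + 0² = 20
20 = (4,0)_5 → 4² + 0² = 16
16 = (3,1)_5 → 3² + 1² = 10
10 = (2,0)_5 → 2² + 0² = 4
4 = (4)_5 → 4² = 16

16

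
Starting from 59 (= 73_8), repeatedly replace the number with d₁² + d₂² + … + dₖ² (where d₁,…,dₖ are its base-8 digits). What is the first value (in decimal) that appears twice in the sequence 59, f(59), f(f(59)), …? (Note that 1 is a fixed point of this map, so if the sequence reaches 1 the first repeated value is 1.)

59 = (7,3)_8 → 7² + 3² = 49 + 9 = 58
58 = (7,2)_8 → 7² + 2² = 49 + 4 = 53
53 = (6,5)_8 → 6² + 5² = 36 + 25 = 61
61 = (7,5)_8 → 7² + 5² = 49 + 25 = 74
74 = (1,1,2)_8 → 1² + 1² + 2² = 1 + 1 + 4 = 6
6 = (6)_8 → 6² = 36
36 = (4,4)_8 → 4² + 4² = 16 + 16 = 32
32 = (4,0)_8 → 4² + 0² = 16 + 0 = 16
16 = (2,0)_8 → 2² + 0² = 4 + 0 = 4
4 = (4)_8 → 4² = 16  — 16 already appeared earlier.

16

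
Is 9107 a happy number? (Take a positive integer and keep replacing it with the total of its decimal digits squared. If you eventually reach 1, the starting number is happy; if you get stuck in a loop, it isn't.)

not happy

9107 → 9² + 1² + 0² + 7² = 131
131 → 1² + 3² + 1² = 11
11 → 1² + 1² = 2
2 → 2² = 4
4 → 4² = 16
16 → 1² + 6² = 37
37 → 3² + 7² = 58
58 → 5² + 8² = 89
89 → 8² + 9² = 145
145 → 1² + 4² + 5² = 42
42 → 4² + 2² = 20
20 → 2² + 0² = 4  — 4 already seen; the sequence cycles without reaching 1.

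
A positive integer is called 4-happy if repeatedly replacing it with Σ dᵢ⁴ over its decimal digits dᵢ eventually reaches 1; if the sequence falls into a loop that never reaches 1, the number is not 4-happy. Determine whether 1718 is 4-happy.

not 4-happy

1718 → 1⁴ + 7⁴ + 1⁴ + 8⁴ = 1 + 2401 + 1 + 4096 = 6499
6499 → 6⁴ + 4⁴ + 9⁴ + 9⁴ = 1296 + 256 + 6561 + 6561 = 14674
14674 → 1⁴ + 4⁴ + 6⁴ + 7⁴ + 4⁴ = 1 + 256 + 1296 + 2401 + 256 = 4210
4210 → 4⁴ + 2⁴ + 1⁴ + 0⁴ = 256 + 16 + 1 + 0 = 273
273 → 2⁴ + 7⁴ + 3⁴ = 16 + 2401 + 81 = 2498
2498 → 2⁴ + 4⁴ + 9⁴ + 8⁴ = 16 + 256 + 6561 + 4096 = 10929
10929 → 1⁴ + 0⁴ + 9⁴ + 2⁴ + 9⁴ = 1 + 0 + 6561 + 16 + 6561 = 13139
13139 → 1⁴ + 3⁴ + 1⁴ + 3⁴ + 9⁴ = 1 + 81 + 1 + 81 + 6561 = 6725
6725 → 6⁴ + 7⁴ + 2⁴ + 5⁴ = 1296 + 2401 + 16 + 625 = 4338
4338 → 4⁴ + 3⁴ + 3⁴ + 8⁴ = 256 + 81 + 81 + 4096 = 4514
4514 → 4⁴ + 5⁴ + 1⁴ + 4⁴ = 256 + 625 + 1 + 256 = 1138
1138 → 1⁴ + 1⁴ + 3⁴ + 8⁴ = 1 + 1 + 81 + 4096 = 4179
4179 → 4⁴ + 1⁴ + 7⁴ + 9⁴ = 256 + 1 + 2401 + 6561 = 9219
9219 → 9⁴ + 2⁴ + 1⁴ + 9⁴ = 6561 + 16 + 1 + 6561 = 13139  — 13139 already seen; the sequence cycles without reaching 1.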